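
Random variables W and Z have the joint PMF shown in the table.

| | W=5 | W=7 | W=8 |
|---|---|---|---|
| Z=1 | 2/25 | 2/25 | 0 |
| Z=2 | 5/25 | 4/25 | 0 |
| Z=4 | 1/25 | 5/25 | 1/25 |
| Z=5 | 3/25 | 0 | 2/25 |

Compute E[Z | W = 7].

P(W = 7) = 11/25.
Σ Z·P over the event = 1·(2/25) + 2·(4/25) + 4·(5/25) = 6/5.
E[Z | W = 7] = (6/5) / (11/25) = 30/11.

30/11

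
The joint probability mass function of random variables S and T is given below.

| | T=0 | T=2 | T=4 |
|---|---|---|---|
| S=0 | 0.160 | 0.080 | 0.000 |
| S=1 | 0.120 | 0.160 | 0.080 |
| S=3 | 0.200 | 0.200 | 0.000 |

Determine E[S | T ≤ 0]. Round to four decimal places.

1.5000

P(T ≤ 0) = 0.480.
Summing S·P(S=x,T=y) over the conditioning event gives 0.720.
E[S | T ≤ 0] = (0.720) / (0.480) = 1.5000.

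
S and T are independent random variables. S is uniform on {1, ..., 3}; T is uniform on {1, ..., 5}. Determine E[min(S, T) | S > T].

4/3

Outcomes with S > T: (2,1), (3,1), (3,2), each with probability 1/15.
E[min(S, T) | S > T] = (1 + 1 + 2) / 3 = 4/3.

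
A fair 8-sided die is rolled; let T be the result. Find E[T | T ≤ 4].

5/2

Given T ≤ 4, T is equally likely to be any of {1, 2, 3, 4}.
E[T | T ≤ 4] = (1 + 2 + 3 + 4) / 4 = 5/2.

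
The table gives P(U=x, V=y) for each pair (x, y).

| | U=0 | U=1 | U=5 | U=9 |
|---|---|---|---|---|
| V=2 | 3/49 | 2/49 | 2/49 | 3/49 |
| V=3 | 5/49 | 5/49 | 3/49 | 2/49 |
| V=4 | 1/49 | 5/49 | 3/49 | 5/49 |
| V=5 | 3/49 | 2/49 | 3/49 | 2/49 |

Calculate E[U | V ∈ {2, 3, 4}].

P(V ∈ {2, 3, 4}) = 39/49.
Summing U·P(U=x,V=y) over the conditioning event gives 142/49.
E[U | V ∈ {2, 3, 4}] = (142/49) / (39/49) = 142/39.

142/39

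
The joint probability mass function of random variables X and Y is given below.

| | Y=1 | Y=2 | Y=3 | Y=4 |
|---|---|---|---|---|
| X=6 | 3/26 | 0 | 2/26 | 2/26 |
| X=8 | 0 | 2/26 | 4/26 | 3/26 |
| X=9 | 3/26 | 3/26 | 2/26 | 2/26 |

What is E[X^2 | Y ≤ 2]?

P(Y ≤ 2) = 11/26.
Σ X^2·P over the event = 36·(3/26) + 64·(2/26) + 81·(3/26) + 81·(3/26) = 361/13.
E[X^2 | Y ≤ 2] = (361/13) / (11/26) = 722/11.

722/11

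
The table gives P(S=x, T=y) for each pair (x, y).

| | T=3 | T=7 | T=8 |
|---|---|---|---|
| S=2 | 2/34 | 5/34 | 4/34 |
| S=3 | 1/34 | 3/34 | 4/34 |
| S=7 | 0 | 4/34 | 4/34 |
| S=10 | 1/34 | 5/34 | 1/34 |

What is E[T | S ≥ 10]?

P(S ≥ 10) = 7/34.
Σ T·P over the event = 3·(1/34) + 7·(5/34) + 8·(1/34) = 23/17.
E[T | S ≥ 10] = (23/17) / (7/34) = 46/7.

46/7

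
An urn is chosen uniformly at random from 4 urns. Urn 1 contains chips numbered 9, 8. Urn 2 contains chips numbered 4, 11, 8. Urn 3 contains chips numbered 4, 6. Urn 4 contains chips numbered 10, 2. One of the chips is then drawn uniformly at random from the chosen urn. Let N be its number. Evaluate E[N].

E[N | urn 1] = (9+8)/2 = 17/2.
E[N | urn 2] = (4+11+8)/3 = 23/3.
E[N | urn 3] = (4+6)/2 = 5.
E[N | urn 4] = (10+2)/2 = 6.
E[N] = (1/4)·(17/2) + (1/4)·(23/3) + (1/4)·(5) + (1/4)·(6) = 163/24.

163/24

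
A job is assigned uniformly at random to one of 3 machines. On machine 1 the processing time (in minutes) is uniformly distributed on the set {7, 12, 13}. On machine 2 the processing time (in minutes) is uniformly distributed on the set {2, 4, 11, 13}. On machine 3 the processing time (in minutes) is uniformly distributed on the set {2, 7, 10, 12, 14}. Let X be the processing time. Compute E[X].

163/18

E[X | machine 1] = (7+12+13)/3 = 32/3.
E[X | machine 2] = (2+4+11+13)/4 = 15/2.
E[X | machine 3] = (2+7+10+12+14)/5 = 9.
E[X] = (1/3)·(32/3) + (1/3)·(15/2) + (1/3)·(9) = 163/18.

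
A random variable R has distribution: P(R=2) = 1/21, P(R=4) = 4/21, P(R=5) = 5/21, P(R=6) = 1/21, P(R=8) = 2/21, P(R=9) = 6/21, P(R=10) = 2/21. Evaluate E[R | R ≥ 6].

96/11

P(R ≥ 6) = 11/21.
Σ over the event: 6·1/21 + 8·2/21 + 9·2/7 + 10·2/21 = 32/7.
E[R | R ≥ 6] = (32/7) / (11/21) = 96/11.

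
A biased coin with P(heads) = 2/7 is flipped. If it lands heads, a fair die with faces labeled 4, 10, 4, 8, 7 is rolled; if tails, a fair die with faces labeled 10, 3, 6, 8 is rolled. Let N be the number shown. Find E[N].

939/140

E[N | heads] = (4+10+4+8+7)/5 = 33/5.
E[N | tails] = (10+3+6+8)/4 = 27/4.
E[N] = (2/7)·(33/5) + (5/7)·(27/4) = 939/140.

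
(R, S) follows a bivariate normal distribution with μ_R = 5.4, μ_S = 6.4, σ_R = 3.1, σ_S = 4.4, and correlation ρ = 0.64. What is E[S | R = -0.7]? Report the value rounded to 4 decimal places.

0.8588

The regression of S on R has slope ρ·σ_S/σ_R and passes through (μ_R, μ_S).
E[S | R=-0.7] = 6.4 + (0.64)·(4.4/3.1)·(-0.7 − (5.4)) = 6.4 + (0.90839)·(-6.1) = 0.8588.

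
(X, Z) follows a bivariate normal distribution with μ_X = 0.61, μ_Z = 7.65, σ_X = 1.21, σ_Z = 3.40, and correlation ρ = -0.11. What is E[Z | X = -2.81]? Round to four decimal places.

The regression of Z on X has slope ρ·σ_Z/σ_X and passes through (μ_X, μ_Z).
E[Z | X=-2.81] = 7.65 + (-0.11)·(3.40/1.21)·(-2.81 − (0.61)) = 7.65 + (-0.30909)·(-3.42) = 8.7071.

8.7071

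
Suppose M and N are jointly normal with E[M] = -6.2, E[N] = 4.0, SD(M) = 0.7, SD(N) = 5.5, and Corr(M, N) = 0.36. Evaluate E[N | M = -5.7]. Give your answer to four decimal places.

The regression of N on M has slope ρ·σ_N/σ_M and passes through (μ_M, μ_N).
E[N | M=-5.7] = 4.0 + (0.36)·(5.5/0.7)·(-5.7 − (-6.2)) = 4.0 + (2.8286)·(0.5) = 5.4143.

5.4143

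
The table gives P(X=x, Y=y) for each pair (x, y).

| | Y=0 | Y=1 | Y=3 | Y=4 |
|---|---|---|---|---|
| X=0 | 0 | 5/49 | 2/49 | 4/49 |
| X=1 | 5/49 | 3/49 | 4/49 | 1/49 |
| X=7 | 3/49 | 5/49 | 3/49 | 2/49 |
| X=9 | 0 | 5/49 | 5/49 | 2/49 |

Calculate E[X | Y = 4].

11/3

P(Y = 4) = 9/49.
Summing X·P(X=x,Y=y) over the conditioning event gives 33/49.
E[X | Y = 4] = (33/49) / (9/49) = 11/3.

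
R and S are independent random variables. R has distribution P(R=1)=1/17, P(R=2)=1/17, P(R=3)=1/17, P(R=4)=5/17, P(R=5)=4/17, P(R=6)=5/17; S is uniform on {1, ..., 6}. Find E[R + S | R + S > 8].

P(R + S > 8) = 43/102.
Summing (R+S)·P(x,y) over outcomes with R + S > 8 gives 217/51.
E[R + S | R + S > 8] = (217/51) / (43/102) = 434/43.

434/43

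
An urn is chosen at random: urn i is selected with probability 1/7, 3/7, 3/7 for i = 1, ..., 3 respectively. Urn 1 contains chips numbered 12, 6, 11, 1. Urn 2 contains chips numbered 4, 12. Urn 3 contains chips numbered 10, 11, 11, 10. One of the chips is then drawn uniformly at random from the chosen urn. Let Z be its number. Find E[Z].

9

E[Z | urn 1] = (12+6+11+1)/4 = 15/2.
E[Z | urn 2] = (4+12)/2 = 8.
E[Z | urn 3] = (10+11+11+10)/4 = 21/2.
By the law of total expectation,
E[Z] = (1/7)·(15/2) + (3/7)·(8) + (3/7)·(21/2) = 9.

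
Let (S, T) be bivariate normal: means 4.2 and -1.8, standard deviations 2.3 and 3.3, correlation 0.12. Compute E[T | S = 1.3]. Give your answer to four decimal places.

-2.2993

For a bivariate normal, E[T | S=x] = μ_T + ρ·(σ_T/σ_S)·(x − μ_S).
E[T | S=1.3] = -1.8 + (0.12)·(3.3/2.3)·(1.3 − (4.2)) = -1.8 + (0.17217)·(-2.9) = -2.2993.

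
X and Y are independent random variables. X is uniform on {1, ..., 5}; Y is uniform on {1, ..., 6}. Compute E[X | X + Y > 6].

P(X + Y > 6) = 1/2.
Summing X·P(x,y) over outcomes with X + Y > 6 gives 11/6.
E[X | X + Y > 6] = (11/6) / (1/2) = 11/3.

11/3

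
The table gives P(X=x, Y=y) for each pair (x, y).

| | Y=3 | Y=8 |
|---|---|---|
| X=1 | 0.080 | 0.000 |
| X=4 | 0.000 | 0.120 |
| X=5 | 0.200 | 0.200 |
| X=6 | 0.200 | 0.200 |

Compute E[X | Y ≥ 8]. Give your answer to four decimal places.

5.1538

P(Y ≥ 8) = 0.520.
Σ X·P over the event = 4·(0.120) + 5·(0.200) + 6·(0.200) = 2.680.
E[X | Y ≥ 8] = (2.680) / (0.520) = 5.1538.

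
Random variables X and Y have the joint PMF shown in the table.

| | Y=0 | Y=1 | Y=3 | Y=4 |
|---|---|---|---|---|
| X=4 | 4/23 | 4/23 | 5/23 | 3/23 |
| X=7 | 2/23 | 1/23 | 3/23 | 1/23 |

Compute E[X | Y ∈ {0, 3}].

P(Y ∈ {0, 3}) = 14/23.
Summing X·P(X=x,Y=y) over the conditioning event gives 71/23.
E[X | Y ∈ {0, 3}] = (71/23) / (14/23) = 71/14.

71/14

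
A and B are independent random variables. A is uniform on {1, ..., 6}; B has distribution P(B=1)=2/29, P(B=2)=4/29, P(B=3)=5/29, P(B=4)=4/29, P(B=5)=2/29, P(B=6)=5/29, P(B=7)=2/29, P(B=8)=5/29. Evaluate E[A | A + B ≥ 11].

P(A + B ≥ 11) = 19/87.
Summing A·P(x,y) over outcomes with A + B ≥ 11 gives 187/174.
E[A | A + B ≥ 11] = (187/174) / (19/87) = 187/38.

187/38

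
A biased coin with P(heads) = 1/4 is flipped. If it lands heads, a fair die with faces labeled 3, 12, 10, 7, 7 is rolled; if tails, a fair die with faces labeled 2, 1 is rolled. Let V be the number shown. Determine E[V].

E[V | heads] = (3+12+10+7+7)/5 = 39/5.
E[V | tails] = (2+1)/2 = 3/2.
E[V] = (1/4)·(39/5) + (3/4)·(3/2) = 123/40.

123/40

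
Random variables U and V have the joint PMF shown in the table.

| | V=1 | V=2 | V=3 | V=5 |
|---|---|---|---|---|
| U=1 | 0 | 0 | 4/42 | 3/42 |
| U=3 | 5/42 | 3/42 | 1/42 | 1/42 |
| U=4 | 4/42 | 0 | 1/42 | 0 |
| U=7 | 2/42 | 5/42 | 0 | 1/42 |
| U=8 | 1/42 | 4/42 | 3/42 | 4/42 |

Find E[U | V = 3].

35/9

P(V = 3) = 3/14.
Σ U·P over the event = 1·(4/42) + 3·(1/42) + 4·(1/42) + 8·(3/42) = 5/6.
E[U | V = 3] = (5/6) / (3/14) = 35/9.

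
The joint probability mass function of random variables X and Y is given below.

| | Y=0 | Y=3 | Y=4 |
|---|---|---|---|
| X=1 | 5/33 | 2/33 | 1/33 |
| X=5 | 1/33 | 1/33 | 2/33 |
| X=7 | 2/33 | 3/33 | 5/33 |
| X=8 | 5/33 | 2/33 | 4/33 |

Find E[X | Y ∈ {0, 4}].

142/25

P(Y ∈ {0, 4}) = 25/33.
Summing X·P(X=x,Y=y) over the conditioning event gives 142/33.
E[X | Y ∈ {0, 4}] = (142/33) / (25/33) = 142/25.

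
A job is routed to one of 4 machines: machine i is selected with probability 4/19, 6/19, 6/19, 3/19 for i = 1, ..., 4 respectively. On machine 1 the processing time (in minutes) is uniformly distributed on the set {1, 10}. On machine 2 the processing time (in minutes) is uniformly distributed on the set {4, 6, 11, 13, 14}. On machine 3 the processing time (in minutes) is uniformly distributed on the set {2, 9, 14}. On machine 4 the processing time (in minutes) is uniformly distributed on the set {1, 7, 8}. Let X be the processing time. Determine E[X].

728/95

E[X | machine 1] = (1+10)/2 = 11/2.
E[X | machine 2] = (4+6+11+13+14)/5 = 48/5.
E[X | machine 3] = (2+9+14)/3 = 25/3.
E[X | machine 4] = (1+7+8)/3 = 16/3.
E[X] = (4/19)·(11/2) + (6/19)·(48/5) + (6/19)·(25/3) + (3/19)·(16/3) = 728/95.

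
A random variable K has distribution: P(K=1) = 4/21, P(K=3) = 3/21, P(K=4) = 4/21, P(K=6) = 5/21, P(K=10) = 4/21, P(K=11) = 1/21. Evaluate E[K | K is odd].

3

P(K is odd) = 8/21.
Σ over the event: 1·4/21 + 3·1/7 + 11·1/21 = 8/7.
E[K | K is odd] = (8/7) / (8/21) = 3.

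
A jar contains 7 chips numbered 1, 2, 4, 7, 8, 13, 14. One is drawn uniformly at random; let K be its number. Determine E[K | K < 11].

22/5

P(K < 11) = 5/7.
Σ over the event: 1·1/7 + 2·1/7 + 4·1/7 + 7·1/7 + 8·1/7 = 22/7.
E[K | K < 11] = (22/7) / (5/7) = 22/5.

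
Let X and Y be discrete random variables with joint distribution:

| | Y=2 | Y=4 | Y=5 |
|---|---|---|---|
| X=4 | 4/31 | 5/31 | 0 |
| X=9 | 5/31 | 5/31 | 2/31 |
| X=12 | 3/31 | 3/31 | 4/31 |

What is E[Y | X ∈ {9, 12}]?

39/11

P(X ∈ {9, 12}) = 22/31.
Σ Y·P over the event = 2·(5/31) + 4·(5/31) + 5·(2/31) + 2·(3/31) + 4·(3/31) + 5·(4/31) = 78/31.
E[Y | X ∈ {9, 12}] = (78/31) / (22/31) = 39/11.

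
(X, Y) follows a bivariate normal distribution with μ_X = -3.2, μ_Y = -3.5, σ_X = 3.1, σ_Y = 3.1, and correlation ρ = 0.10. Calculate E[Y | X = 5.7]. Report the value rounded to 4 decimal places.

-2.6100

E[Y | X=x] = μ_Y + ρ(σ_Y/σ_X)(x − μ_X) for jointly normal variables.
E[Y | X=5.7] = -3.5 + (0.10)·(3.1/3.1)·(5.7 − (-3.2)) = -3.5 + (0.1)·(8.9) = -2.6100.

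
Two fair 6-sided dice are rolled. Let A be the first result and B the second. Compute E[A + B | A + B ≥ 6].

106/13

P(A + B ≥ 6) = 13/18.
Summing (A+B)·P(x,y) over outcomes with A + B ≥ 6 gives 53/9.
E[A + B | A + B ≥ 6] = (53/9) / (13/18) = 106/13.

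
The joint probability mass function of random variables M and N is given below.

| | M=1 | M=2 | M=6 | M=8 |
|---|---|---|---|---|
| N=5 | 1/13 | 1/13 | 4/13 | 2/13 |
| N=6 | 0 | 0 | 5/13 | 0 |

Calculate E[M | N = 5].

P(N = 5) = 8/13.
Σ M·P over the event = 1·(1/13) + 2·(1/13) + 6·(4/13) + 8·(2/13) = 43/13.
E[M | N = 5] = (43/13) / (8/13) = 43/8.

43/8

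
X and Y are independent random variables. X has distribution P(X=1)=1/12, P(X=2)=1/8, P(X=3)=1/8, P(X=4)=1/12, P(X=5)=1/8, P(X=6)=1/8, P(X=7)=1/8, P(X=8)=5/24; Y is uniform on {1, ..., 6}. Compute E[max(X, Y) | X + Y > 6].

340/53

P(X + Y > 6) = 53/72.
Summing max(X,Y)·P(x,y) over outcomes with X + Y > 6 gives 85/18.
E[max(X, Y) | X + Y > 6] = (85/18) / (53/72) = 340/53.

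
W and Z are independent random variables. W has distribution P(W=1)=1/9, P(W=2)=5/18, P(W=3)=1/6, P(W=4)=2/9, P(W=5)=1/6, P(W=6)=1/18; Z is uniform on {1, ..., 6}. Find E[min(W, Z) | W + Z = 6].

P(W + Z = 6) = 17/108.
Summing min(W,Z)·P(x,y) over outcomes with W + Z = 6 gives 8/27.
E[min(W, Z) | W + Z = 6] = (8/27) / (17/108) = 32/17.

32/17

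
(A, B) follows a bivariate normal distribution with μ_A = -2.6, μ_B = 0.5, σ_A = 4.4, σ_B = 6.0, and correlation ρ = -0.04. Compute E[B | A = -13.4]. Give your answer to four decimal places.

The regression of B on A has slope ρ·σ_B/σ_A and passes through (μ_A, μ_B).
E[B | A=-13.4] = 0.5 + (-0.04)·(6.0/4.4)·(-13.4 − (-2.6)) = 0.5 + (-0.054545)·(-10.8) = 1.0891.

1.0891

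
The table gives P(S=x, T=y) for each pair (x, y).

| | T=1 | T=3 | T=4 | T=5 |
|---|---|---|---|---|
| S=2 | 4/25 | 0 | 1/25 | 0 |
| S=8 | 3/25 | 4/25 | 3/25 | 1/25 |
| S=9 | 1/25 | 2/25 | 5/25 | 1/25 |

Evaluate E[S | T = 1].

P(T = 1) = 8/25.
Σ S·P over the event = 2·(4/25) + 8·(3/25) + 9·(1/25) = 41/25.
E[S | T = 1] = (41/25) / (8/25) = 41/8.

41/8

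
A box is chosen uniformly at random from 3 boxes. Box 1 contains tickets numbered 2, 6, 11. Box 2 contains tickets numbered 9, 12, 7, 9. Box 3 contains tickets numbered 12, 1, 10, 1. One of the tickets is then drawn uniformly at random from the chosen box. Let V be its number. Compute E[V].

E[V | box 1] = (2+6+11)/3 = 19/3.
E[V | box 2] = (9+12+7+9)/4 = 37/4.
E[V | box 3] = (12+1+10+1)/4 = 6.
By the law of total expectation,
E[V] = (1/3)·(19/3) + (1/3)·(37/4) + (1/3)·(6) = 259/36.

259/36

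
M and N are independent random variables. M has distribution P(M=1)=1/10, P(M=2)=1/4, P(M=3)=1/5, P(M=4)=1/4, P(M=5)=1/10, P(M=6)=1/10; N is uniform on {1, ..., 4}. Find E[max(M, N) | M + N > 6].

P(M + N > 6) = 7/20.
Summing max(M,N)·P(x,y) over outcomes with M + N > 6 gives 67/40.
E[max(M, N) | M + N > 6] = (67/40) / (7/20) = 67/14.

67/14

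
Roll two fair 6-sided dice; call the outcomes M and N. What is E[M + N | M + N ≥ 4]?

P(M + N ≥ 4) = 11/12.
Summing (M+N)·P(x,y) over outcomes with M + N ≥ 4 gives 61/9.
E[M + N | M + N ≥ 4] = (61/9) / (11/12) = 244/33.

244/33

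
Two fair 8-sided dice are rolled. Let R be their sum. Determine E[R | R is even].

P(R is even) = 1/2.
Σ over the event: 2·1/64 + 4·3/64 + 6·5/64 + 8·7/64 + 10·7/64 + 12·5/64 + 14·3/64 + 16·1/64 = 9/2.
E[R | R is even] = (9/2) / (1/2) = 9.

9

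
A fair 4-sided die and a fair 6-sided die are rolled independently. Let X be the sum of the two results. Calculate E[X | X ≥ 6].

52/7

P(X ≥ 6) = 7/12.
Σ over the event: 6·1/6 + 7·1/6 + 8·1/8 + 9·1/12 + 10·1/24 = 13/3.
E[X | X ≥ 6] = (13/3) / (7/12) = 52/7.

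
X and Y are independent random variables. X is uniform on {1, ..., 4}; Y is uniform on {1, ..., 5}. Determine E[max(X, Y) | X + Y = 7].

Outcomes with X + Y = 7: (2,5), (3,4), (4,3), each with probability 1/20.
E[max(X, Y) | X + Y = 7] = (5 + 4 + 4) / 3 = 13/3.

13/3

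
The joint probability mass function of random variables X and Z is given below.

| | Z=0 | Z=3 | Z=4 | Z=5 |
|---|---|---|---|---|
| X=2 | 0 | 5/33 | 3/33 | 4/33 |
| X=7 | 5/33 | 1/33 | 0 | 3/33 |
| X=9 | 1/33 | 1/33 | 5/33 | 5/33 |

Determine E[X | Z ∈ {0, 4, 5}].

P(Z ∈ {0, 4, 5}) = 26/33.
Σ X·P over the event = 2·(3/33) + 2·(4/33) + 7·(5/33) + 7·(3/33) + 9·(1/33) + 9·(5/33) + 9·(5/33) = 169/33.
E[X | Z ∈ {0, 4, 5}] = (169/33) / (26/33) = 13/2.

13/2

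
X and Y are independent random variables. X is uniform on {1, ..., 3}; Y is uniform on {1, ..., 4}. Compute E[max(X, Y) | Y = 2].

7/3

Outcomes with Y = 2: (1,2), (2,2), (3,2), each with probability 1/12.
E[max(X, Y) | Y = 2] = (2 + 2 + 3) / 3 = 7/3.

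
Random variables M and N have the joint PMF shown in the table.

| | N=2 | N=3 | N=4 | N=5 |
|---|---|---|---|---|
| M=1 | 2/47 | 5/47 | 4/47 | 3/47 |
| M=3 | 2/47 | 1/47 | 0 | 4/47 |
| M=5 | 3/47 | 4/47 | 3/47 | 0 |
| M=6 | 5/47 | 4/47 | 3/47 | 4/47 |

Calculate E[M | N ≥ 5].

39/11

P(N ≥ 5) = 11/47.
Σ M·P over the event = 1·(3/47) + 3·(4/47) + 6·(4/47) = 39/47.
E[M | N ≥ 5] = (39/47) / (11/47) = 39/11.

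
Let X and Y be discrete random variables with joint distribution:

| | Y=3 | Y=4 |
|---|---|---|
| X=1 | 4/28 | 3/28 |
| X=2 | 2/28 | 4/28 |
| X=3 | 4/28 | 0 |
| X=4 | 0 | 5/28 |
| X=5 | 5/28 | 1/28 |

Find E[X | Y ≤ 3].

3

P(Y ≤ 3) = 15/28.
Σ X·P over the event = 1·(4/28) + 2·(2/28) + 3·(4/28) + 5·(5/28) = 45/28.
E[X | Y ≤ 3] = (45/28) / (15/28) = 3.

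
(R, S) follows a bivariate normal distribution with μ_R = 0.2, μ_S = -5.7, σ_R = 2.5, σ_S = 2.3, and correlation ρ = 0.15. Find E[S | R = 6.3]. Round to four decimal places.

-4.8582

For a bivariate normal, E[S | R=x] = μ_S + ρ·(σ_S/σ_R)·(x − μ_R).
E[S | R=6.3] = -5.7 + (0.15)·(2.3/2.5)·(6.3 − (0.2)) = -5.7 + (0.138)·(6.1) = -4.8582.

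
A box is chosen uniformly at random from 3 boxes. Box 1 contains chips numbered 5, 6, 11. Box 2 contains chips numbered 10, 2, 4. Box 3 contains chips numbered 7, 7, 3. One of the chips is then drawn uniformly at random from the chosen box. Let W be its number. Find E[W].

E[W | box 1] = (5+6+11)/3 = 22/3.
E[W | box 2] = (10+2+4)/3 = 16/3.
E[W | box 3] = (7+7+3)/3 = 17/3.
By the law of total expectation,
E[W] = (1/3)·(22/3) + (1/3)·(16/3) + (1/3)·(17/3) = 55/9.

55/9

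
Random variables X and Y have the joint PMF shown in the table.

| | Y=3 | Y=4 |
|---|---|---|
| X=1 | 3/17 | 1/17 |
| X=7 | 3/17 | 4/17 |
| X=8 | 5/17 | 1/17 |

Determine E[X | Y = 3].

64/11

P(Y = 3) = 11/17.
Σ X·P over the event = 1·(3/17) + 7·(3/17) + 8·(5/17) = 64/17.
E[X | Y = 3] = (64/17) / (11/17) = 64/11.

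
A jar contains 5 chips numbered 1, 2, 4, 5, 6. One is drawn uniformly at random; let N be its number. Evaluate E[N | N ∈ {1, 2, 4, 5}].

P(N ∈ {1, 2, 4, 5}) = 4/5.
Σ over the event: 1·1/5 + 2·1/5 + 4·1/5 + 5·1/5 = 12/5.
E[N | N ∈ {1, 2, 4, 5}] = (12/5) / (4/5) = 3.

3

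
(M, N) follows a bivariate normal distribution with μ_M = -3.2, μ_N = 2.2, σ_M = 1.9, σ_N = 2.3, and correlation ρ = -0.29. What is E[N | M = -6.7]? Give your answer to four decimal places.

For a bivariate normal, E[N | M=x] = μ_N + ρ·(σ_N/σ_M)·(x − μ_M).
E[N | M=-6.7] = 2.2 + (-0.29)·(2.3/1.9)·(-6.7 − (-3.2)) = 2.2 + (-0.35105)·(-3.5) = 3.4287.

3.4287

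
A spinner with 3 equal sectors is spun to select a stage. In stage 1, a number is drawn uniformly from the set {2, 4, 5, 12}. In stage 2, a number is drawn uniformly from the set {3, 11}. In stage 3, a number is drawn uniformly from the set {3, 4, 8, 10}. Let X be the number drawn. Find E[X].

19/3

E[X | stage 1] = (2+4+5+12)/4 = 23/4.
E[X | stage 2] = (3+11)/2 = 7.
E[X | stage 3] = (3+4+8+10)/4 = 25/4.
By the law of total expectation,
E[X] = (1/3)·(23/4) + (1/3)·(7) + (1/3)·(25/4) = 19/3.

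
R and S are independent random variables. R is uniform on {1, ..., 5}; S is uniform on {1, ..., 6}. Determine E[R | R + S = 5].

Outcomes with R + S = 5: (1,4), (2,3), (3,2), (4,1), each with probability 1/30.
E[R | R + S = 5] = (1 + 2 + 3 + 4) / 4 = 5/2.

5/2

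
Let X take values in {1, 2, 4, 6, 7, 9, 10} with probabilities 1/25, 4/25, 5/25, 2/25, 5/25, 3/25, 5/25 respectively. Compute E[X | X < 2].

P(X < 2) = 1/25.
Σ over the event: 1·1/25 = 1/25.
E[X | X < 2] = (1/25) / (1/25) = 1.

1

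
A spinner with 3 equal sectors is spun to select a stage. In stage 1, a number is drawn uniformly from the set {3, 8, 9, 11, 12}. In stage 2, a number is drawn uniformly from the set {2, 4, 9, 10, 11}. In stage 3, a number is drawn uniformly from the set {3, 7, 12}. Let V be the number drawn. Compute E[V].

347/45

E[V | stage 1] = (3+8+9+11+12)/5 = 43/5.
E[V | stage 2] = (2+4+9+10+11)/5 = 36/5.
E[V | stage 3] = (3+7+12)/3 = 22/3.
By the law of total expectation,
E[V] = (1/3)·(43/5) + (1/3)·(36/5) + (1/3)·(22/3) = 347/45.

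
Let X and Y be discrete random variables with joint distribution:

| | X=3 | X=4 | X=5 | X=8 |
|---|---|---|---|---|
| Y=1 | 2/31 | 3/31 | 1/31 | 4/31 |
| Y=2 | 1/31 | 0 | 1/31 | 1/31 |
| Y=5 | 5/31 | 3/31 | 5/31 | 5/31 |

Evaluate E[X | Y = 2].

16/3

P(Y = 2) = 3/31.
Summing X·P(X=x,Y=y) over the conditioning event gives 16/31.
E[X | Y = 2] = (16/31) / (3/31) = 16/3.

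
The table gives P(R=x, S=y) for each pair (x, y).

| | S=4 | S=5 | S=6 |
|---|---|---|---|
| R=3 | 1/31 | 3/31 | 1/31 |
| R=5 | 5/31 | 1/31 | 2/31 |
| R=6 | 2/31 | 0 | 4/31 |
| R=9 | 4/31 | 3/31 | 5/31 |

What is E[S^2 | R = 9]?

319/12

P(R = 9) = 12/31.
Summing S^2·P(R=x,S=y) over the conditioning event gives 319/31.
E[S^2 | R = 9] = (319/31) / (12/31) = 319/12.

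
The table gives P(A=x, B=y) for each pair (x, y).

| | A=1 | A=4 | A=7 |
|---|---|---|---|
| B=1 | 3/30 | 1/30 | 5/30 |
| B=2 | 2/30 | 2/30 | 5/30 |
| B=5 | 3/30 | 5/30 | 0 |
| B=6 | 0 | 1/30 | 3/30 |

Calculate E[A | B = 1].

P(B = 1) = 3/10.
Σ A·P over the event = 1·(3/30) + 4·(1/30) + 7·(5/30) = 7/5.
E[A | B = 1] = (7/5) / (3/10) = 14/3.

14/3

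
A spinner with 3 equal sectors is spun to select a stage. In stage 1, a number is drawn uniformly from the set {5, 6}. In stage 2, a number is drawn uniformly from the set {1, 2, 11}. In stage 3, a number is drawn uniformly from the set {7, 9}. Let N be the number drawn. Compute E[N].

E[N | stage 1] = (5+6)/2 = 11/2.
E[N | stage 2] = (1+2+11)/3 = 14/3.
E[N | stage 3] = (7+9)/2 = 8.
By the law of total expectation,
E[N] = (1/3)·(11/2) + (1/3)·(14/3) + (1/3)·(8) = 109/18.

109/18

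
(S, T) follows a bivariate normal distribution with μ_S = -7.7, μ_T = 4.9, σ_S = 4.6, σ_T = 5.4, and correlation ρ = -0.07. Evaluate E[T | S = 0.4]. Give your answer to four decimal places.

4.2344

The regression of T on S has slope ρ·σ_T/σ_S and passes through (μ_S, μ_T).
E[T | S=0.4] = 4.9 + (-0.07)·(5.4/4.6)·(0.4 − (-7.7)) = 4.9 + (-0.082174)·(8.1) = 4.2344.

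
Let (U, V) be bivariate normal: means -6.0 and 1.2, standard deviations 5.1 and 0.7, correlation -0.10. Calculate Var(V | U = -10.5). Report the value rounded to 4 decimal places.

0.4851

Var(V | U=x) = (1 − ρ²)·σ_V².
Var(V | U=-10.5) = (0.7)²·(1 − (-0.10)²) = 0.49·0.99 = 0.4851.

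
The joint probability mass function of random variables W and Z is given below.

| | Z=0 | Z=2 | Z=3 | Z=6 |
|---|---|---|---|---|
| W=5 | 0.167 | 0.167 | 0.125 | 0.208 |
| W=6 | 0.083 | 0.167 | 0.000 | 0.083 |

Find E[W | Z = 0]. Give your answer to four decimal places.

P(Z = 0) = 0.250.
Σ W·P over the event = 5·(0.167) + 6·(0.083) = 1.333.
E[W | Z = 0] = (1.333) / (0.250) = 5.3320.

5.3320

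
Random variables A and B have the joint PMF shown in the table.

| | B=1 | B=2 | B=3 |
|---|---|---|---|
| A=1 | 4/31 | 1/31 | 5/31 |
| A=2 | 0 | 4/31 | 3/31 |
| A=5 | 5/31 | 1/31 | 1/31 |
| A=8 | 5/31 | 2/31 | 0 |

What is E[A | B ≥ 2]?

46/17

P(B ≥ 2) = 17/31.
Σ A·P over the event = 1·(1/31) + 1·(5/31) + 2·(4/31) + 2·(3/31) + 5·(1/31) + 5·(1/31) + 8·(2/31) = 46/31.
E[A | B ≥ 2] = (46/31) / (17/31) = 46/17.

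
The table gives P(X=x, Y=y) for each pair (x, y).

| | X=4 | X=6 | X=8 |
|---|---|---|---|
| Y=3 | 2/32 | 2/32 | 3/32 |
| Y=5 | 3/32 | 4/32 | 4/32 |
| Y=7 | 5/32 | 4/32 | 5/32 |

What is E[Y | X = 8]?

16/3

P(X = 8) = 3/8.
Σ Y·P over the event = 3·(3/32) + 5·(4/32) + 7·(5/32) = 2.
E[Y | X = 8] = (2) / (3/8) = 16/3.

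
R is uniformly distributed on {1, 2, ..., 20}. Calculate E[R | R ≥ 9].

Given R ≥ 9, R is equally likely to be any of {9, 10, 11, 12, 13, 14, 15, 16, 17, 18, 19, 20}.
E[R | R ≥ 9] = (9 + 10 + 11 + 12 + 13 + 14 + 15 + 16 + 17 + 18 + 19 + 20) / 12 = 29/2.

29/2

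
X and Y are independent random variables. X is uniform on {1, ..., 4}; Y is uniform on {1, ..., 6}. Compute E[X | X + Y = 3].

Outcomes with X + Y = 3: (1,2), (2,1), each with probability 1/24.
E[X | X + Y = 3] = (1 + 2) / 2 = 3/2.

3/2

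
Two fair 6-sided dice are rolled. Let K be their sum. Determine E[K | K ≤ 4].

10/3

P(K ≤ 4) = 1/6.
Σ over the event: 2·1/36 + 3·1/18 + 4·1/12 = 5/9.
E[K | K ≤ 4] = (5/9) / (1/6) = 10/3.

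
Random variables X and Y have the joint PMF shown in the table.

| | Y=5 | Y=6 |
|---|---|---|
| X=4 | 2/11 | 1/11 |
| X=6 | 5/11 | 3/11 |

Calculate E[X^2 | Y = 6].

P(Y = 6) = 4/11.
Σ X^2·P over the event = 16·(1/11) + 36·(3/11) = 124/11.
E[X^2 | Y = 6] = (124/11) / (4/11) = 31.

31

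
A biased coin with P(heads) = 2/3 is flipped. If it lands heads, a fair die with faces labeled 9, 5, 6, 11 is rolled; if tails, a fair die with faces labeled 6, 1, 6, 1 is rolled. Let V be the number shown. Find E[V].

E[V | heads] = (9+5+6+11)/4 = 31/4.
E[V | tails] = (6+1+6+1)/4 = 7/2.
E[V] = (2/3)·(31/4) + (1/3)·(7/2) = 19/3.

19/3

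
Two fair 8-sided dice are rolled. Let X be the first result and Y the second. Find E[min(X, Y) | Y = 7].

35/8

Outcomes with Y = 7: (1,7), (2,7), (3,7), (4,7), (5,7), (6,7), (7,7), (8,7), each with probability 1/64.
E[min(X, Y) | Y = 7] = (1 + 2 + 3 + 4 + 5 + 6 + 7 + 7) / 8 = 35/8.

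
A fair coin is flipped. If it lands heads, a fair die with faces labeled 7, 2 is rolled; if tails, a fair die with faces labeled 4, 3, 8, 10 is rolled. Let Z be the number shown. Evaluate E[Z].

43/8

E[Z | heads] = (7+2)/2 = 9/2.
E[Z | tails] = (4+3+8+10)/4 = 25/4.
By the law of total expectation,
E[Z] = (1/2)·(9/2) + (1/2)·(25/4) = 43/8.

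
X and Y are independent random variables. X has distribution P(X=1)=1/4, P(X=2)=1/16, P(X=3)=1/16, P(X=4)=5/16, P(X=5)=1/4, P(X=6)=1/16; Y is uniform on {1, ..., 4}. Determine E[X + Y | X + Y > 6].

P(X + Y > 6) = 27/64.
Summing (X+Y)·P(x,y) over outcomes with X + Y > 6 gives 53/16.
E[X + Y | X + Y > 6] = (53/16) / (27/64) = 212/27.

212/27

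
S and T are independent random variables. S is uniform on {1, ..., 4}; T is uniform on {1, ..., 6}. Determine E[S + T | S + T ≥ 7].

8

Outcomes with S + T ≥ 7: (1,6), (2,5), (2,6), (3,4), (3,5), (3,6), (4,3), (4,4), (4,5), (4,6), each with probability 1/24.
E[S + T | S + T ≥ 7] = (7 + 7 + 8 + 7 + 8 + 9 + 7 + 8 + 9 + 10) / 10 = 8.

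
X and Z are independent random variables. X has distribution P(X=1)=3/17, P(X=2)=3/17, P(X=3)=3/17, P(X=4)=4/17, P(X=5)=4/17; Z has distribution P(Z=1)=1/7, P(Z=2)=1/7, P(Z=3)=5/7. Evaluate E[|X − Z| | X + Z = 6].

P(X + Z = 6) = 23/119.
Summing |X−Z|·P(x,y) over outcomes with X + Z = 6 gives 24/119.
E[|X − Z| | X + Z = 6] = (24/119) / (23/119) = 24/23.

24/23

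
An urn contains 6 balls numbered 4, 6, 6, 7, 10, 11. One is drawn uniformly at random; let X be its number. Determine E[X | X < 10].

P(X < 10) = 2/3.
Σ over the event: 4·1/6 + 6·1/3 + 7·1/6 = 23/6.
E[X | X < 10] = (23/6) / (2/3) = 23/4.

23/4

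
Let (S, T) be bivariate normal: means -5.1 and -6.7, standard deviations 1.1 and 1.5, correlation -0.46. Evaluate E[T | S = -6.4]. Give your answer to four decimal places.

-5.8845

E[T | S=x] = μ_T + ρ(σ_T/σ_S)(x − μ_S) for jointly normal variables.
E[T | S=-6.4] = -6.7 + (-0.46)·(1.5/1.1)·(-6.4 − (-5.1)) = -6.7 + (-0.62727)·(-1.3) = -5.8845.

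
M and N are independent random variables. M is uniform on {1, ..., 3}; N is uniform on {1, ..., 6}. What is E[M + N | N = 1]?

Outcomes with N = 1: (1,1), (2,1), (3,1), each with probability 1/18.
E[M + N | N = 1] = (2 + 3 + 4) / 3 = 3.

3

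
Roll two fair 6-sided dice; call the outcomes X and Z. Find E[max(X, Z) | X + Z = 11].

Outcomes with X + Z = 11: (5,6), (6,5), each with probability 1/36.
E[max(X, Z) | X + Z = 11] = (6 + 6) / 2 = 6.

6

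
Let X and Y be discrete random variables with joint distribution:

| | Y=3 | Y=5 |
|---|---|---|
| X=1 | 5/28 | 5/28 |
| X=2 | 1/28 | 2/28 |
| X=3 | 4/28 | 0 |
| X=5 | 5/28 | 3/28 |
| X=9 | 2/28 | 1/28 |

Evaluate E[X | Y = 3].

P(Y = 3) = 17/28.
Σ X·P over the event = 1·(5/28) + 2·(1/28) + 3·(4/28) + 5·(5/28) + 9·(2/28) = 31/14.
E[X | Y = 3] = (31/14) / (17/28) = 62/17.

62/17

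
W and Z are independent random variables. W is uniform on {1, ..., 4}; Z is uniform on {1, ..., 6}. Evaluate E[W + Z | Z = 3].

P(Z = 3) = 1/6.
Summing (W+Z)·P(x,y) over outcomes with Z = 3 gives 11/12.
E[W + Z | Z = 3] = (11/12) / (1/6) = 11/2.

11/2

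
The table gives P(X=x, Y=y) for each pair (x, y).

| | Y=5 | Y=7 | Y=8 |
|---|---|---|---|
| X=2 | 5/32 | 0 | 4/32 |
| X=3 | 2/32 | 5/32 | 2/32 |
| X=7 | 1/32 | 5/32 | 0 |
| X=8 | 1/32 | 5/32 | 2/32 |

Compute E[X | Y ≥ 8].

15/4

P(Y ≥ 8) = 1/4.
Summing X·P(X=x,Y=y) over the conditioning event gives 15/16.
E[X | Y ≥ 8] = (15/16) / (1/4) = 15/4.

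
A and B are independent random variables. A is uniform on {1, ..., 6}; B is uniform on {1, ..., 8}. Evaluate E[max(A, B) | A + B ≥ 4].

P(A + B ≥ 4) = 15/16.
Summing max(A,B)·P(x,y) over outcomes with A + B ≥ 4 gives 41/8.
E[max(A, B) | A + B ≥ 4] = (41/8) / (15/16) = 82/15.

82/15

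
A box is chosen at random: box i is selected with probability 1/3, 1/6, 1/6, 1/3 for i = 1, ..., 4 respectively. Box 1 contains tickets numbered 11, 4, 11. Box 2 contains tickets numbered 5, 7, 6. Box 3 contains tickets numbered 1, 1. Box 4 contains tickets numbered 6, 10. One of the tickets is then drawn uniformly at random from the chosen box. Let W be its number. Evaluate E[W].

121/18

E[W | box 1] = (11+4+11)/3 = 26/3.
E[W | box 2] = (5+7+6)/3 = 6.
E[W | box 3] = (1+1)/2 = 1.
E[W | box 4] = (6+10)/2 = 8.
E[W] = (1/3)·(26/3) + (1/6)·(6) + (1/6)·(1) + (1/3)·(8) = 121/18.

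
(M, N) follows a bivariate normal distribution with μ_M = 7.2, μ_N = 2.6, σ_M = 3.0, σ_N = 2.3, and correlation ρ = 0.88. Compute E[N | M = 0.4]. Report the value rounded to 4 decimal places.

-1.9877

For a bivariate normal, E[N | M=x] = μ_N + ρ·(σ_N/σ_M)·(x − μ_M).
E[N | M=0.4] = 2.6 + (0.88)·(2.3/3.0)·(0.4 − (7.2)) = 2.6 + (0.674667)·(-6.8) = -1.9877.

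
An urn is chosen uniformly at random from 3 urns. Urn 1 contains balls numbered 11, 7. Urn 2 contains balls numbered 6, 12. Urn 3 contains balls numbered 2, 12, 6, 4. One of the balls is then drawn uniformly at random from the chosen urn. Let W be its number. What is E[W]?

E[W | urn 1] = (11+7)/2 = 9.
E[W | urn 2] = (6+12)/2 = 9.
E[W | urn 3] = (2+12+6+4)/4 = 6.
By the law of total expectation,
E[W] = (1/3)·(9) + (1/3)·(9) + (1/3)·(6) = 8.

8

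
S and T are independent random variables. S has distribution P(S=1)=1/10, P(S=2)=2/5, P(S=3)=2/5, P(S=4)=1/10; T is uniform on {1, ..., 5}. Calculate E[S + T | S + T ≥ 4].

P(S + T ≥ 4) = 22/25.
Summing (S+T)·P(x,y) over outcomes with S + T ≥ 4 gives 129/25.
E[S + T | S + T ≥ 4] = (129/25) / (22/25) = 129/22.

129/22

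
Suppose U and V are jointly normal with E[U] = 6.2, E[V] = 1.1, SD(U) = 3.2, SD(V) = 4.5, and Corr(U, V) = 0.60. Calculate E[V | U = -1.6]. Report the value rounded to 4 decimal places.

-5.4813

E[V | U=x] = μ_V + ρ(σ_V/σ_U)(x − μ_U) for jointly normal variables.
E[V | U=-1.6] = 1.1 + (0.60)·(4.5/3.2)·(-1.6 − (6.2)) = 1.1 + (0.84375)·(-7.8) = -5.4813.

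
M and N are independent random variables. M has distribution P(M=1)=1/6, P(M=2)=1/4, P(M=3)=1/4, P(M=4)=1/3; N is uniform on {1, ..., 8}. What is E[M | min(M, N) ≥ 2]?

P(min(M, N) ≥ 2) = 35/48.
Summing M·P(x,y) over outcomes with min(M, N) ≥ 2 gives 217/96.
E[M | min(M, N) ≥ 2] = (217/96) / (35/48) = 31/10.

31/10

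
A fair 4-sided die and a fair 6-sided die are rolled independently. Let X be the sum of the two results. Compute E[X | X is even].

P(X is even) = 1/2.
Σ over the event: 2·1/24 + 4·1/8 + 6·1/6 + 8·1/8 + 10·1/24 = 3.
E[X | X is even] = (3) / (1/2) = 6.

6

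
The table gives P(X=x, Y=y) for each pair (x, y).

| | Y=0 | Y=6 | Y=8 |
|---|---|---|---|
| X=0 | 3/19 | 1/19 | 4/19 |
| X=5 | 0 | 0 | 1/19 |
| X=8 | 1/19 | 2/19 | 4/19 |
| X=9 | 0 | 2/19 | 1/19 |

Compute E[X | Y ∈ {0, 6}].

P(Y ∈ {0, 6}) = 9/19.
Σ X·P over the event = 0·(3/19) + 0·(1/19) + 8·(1/19) + 8·(2/19) + 9·(2/19) = 42/19.
E[X | Y ∈ {0, 6}] = (42/19) / (9/19) = 14/3.

14/3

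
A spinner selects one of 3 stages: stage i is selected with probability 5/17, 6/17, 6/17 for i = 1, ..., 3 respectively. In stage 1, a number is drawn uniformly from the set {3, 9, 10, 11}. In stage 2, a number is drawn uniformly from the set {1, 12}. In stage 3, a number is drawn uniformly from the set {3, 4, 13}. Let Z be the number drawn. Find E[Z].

E[Z | stage 1] = (3+9+10+11)/4 = 33/4.
E[Z | stage 2] = (1+12)/2 = 13/2.
E[Z | stage 3] = (3+4+13)/3 = 20/3.
E[Z] = (5/17)·(33/4) + (6/17)·(13/2) + (6/17)·(20/3) = 481/68.

481/68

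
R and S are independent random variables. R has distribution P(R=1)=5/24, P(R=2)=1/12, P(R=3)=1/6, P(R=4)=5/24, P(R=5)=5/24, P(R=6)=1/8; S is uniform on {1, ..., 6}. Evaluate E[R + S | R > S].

P(R > S) = 5/12.
Summing (R+S)·P(x,y) over outcomes with R > S gives 139/48.
E[R + S | R > S] = (139/48) / (5/12) = 139/20.

139/20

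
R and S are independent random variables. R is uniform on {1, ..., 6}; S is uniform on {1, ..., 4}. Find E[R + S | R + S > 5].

52/7

P(R + S > 5) = 7/12.
Summing (R+S)·P(x,y) over outcomes with R + S > 5 gives 13/3.
E[R + S | R + S > 5] = (13/3) / (7/12) = 52/7.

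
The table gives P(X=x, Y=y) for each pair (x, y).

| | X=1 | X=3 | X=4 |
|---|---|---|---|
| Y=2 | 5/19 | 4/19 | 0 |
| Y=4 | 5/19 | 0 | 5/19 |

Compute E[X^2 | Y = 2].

P(Y = 2) = 9/19.
Summing X^2·P(X=x,Y=y) over the conditioning event gives 41/19.
E[X^2 | Y = 2] = (41/19) / (9/19) = 41/9.

41/9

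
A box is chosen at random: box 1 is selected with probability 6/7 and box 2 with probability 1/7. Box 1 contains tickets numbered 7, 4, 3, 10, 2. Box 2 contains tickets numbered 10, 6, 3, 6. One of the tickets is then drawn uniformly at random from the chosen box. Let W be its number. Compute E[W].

107/20

E[W | box 1] = (7+4+3+10+2)/5 = 26/5.
E[W | box 2] = (10+6+3+6)/4 = 25/4.
By the law of total expectation,
E[W] = (6/7)·(26/5) + (1/7)·(25/4) = 107/20.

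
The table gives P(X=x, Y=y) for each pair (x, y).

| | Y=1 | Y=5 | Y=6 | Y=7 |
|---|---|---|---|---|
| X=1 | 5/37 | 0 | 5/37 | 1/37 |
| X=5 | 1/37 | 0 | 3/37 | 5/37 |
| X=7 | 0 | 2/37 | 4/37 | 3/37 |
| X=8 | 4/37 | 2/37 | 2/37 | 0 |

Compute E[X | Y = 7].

47/9

P(Y = 7) = 9/37.
Σ X·P over the event = 1·(1/37) + 5·(5/37) + 7·(3/37) = 47/37.
E[X | Y = 7] = (47/37) / (9/37) = 47/9.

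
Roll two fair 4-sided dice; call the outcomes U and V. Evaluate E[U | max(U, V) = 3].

Outcomes with max(U, V) = 3: (1,3), (2,3), (3,1), (3,2), (3,3), each with probability 1/16.
E[U | max(U, V) = 3] = (1 + 2 + 3 + 3 + 3) / 5 = 12/5.

12/5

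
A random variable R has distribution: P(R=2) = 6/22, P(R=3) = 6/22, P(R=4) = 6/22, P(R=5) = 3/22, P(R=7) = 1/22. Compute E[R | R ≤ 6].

P(R ≤ 6) = 21/22.
Σ over the event: 2·3/11 + 3·3/11 + 4·3/11 + 5·3/22 = 69/22.
E[R | R ≤ 6] = (69/22) / (21/22) = 23/7.

23/7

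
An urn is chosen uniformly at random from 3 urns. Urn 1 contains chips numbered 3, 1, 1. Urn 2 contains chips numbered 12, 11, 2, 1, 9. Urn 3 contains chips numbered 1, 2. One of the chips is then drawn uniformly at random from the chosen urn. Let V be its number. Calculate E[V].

61/18

E[V | urn 1] = (3+1+1)/3 = 5/3.
E[V | urn 2] = (12+11+2+1+9)/5 = 7.
E[V | urn 3] = (1+2)/2 = 3/2.
E[V] = (1/3)·(5/3) + (1/3)·(7) + (1/3)·(3/2) = 61/18.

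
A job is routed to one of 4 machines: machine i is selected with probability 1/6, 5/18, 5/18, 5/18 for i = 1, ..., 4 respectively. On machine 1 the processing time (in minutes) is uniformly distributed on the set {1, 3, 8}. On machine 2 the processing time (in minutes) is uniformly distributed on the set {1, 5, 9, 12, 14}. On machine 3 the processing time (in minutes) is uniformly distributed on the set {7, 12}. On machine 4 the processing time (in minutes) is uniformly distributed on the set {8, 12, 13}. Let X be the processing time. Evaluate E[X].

311/36

E[X | machine 1] = (1+3+8)/3 = 4.
E[X | machine 2] = (1+5+9+12+14)/5 = 41/5.
E[X | machine 3] = (7+12)/2 = 19/2.
E[X | machine 4] = (8+12+13)/3 = 11.
By the law of total expectation,
E[X] = (1/6)·(4) + (5/18)·(41/5) + (5/18)·(19/2) + (5/18)·(11) = 311/36.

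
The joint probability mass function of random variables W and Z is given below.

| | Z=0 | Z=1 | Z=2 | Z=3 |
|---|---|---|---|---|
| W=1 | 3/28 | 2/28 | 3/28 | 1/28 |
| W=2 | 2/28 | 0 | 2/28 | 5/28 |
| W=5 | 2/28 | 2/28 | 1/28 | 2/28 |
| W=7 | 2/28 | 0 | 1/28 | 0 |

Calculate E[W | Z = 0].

P(Z = 0) = 9/28.
Σ W·P over the event = 1·(3/28) + 2·(2/28) + 5·(2/28) + 7·(2/28) = 31/28.
E[W | Z = 0] = (31/28) / (9/28) = 31/9.

31/9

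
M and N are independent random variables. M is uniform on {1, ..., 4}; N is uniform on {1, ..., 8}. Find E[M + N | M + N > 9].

32/3

Outcomes with M + N > 9: (2,8), (3,7), (3,8), (4,6), (4,7), (4,8), each with probability 1/32.
E[M + N | M + N > 9] = (10 + 10 + 11 + 10 + 11 + 12) / 6 = 32/3.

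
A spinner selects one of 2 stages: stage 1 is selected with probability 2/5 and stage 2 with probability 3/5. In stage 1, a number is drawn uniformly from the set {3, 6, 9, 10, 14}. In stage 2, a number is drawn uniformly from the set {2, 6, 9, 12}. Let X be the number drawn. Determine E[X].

771/100

E[X | stage 1] = (3+6+9+10+14)/5 = 42/5.
E[X | stage 2] = (2+6+9+12)/4 = 29/4.
E[X] = (2/5)·(42/5) + (3/5)·(29/4) = 771/100.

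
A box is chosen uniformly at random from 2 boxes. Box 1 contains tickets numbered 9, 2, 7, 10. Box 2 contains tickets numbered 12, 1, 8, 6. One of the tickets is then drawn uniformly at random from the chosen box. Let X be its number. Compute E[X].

55/8

E[X | box 1] = (9+2+7+10)/4 = 7.
E[X | box 2] = (12+1+8+6)/4 = 27/4.
By the law of total expectation,
E[X] = (1/2)·(7) + (1/2)·(27/4) = 55/8.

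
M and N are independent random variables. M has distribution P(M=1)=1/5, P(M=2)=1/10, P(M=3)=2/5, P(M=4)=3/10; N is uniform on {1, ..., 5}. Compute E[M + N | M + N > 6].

139/18

P(M + N > 6) = 9/25.
Summing (M+N)·P(x,y) over outcomes with M + N > 6 gives 139/50.
E[M + N | M + N > 6] = (139/50) / (9/25) = 139/18.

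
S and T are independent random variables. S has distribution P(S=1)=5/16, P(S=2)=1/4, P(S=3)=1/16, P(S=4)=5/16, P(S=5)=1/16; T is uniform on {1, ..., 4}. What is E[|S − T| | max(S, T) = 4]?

9/5

P(max(S, T) = 4) = 15/32.
Summing |S−T|·P(x,y) over outcomes with max(S, T) = 4 gives 27/32.
E[|S − T| | max(S, T) = 4] = (27/32) / (15/32) = 9/5.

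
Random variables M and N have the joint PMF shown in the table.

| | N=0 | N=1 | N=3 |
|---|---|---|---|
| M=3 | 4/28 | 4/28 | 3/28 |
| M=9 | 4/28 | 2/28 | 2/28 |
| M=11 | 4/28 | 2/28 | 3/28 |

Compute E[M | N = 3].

15/2

P(N = 3) = 2/7.
Σ M·P over the event = 3·(3/28) + 9·(2/28) + 11·(3/28) = 15/7.
E[M | N = 3] = (15/7) / (2/7) = 15/2.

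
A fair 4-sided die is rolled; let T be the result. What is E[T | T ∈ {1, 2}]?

P(T ∈ {1, 2}) = 1/2.
Σ over the event: 1·1/4 + 2·1/4 = 3/4.
E[T | T ∈ {1, 2}] = (3/4) / (1/2) = 3/2.

3/2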